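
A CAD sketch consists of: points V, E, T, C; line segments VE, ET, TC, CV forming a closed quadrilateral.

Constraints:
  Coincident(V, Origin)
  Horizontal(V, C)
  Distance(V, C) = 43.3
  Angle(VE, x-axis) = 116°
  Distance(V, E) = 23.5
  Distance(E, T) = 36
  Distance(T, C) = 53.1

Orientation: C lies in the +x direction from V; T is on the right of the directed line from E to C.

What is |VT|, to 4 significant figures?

16.67

Checks: |ET| = 36.00 ✓; |TC| = 53.10 ✓.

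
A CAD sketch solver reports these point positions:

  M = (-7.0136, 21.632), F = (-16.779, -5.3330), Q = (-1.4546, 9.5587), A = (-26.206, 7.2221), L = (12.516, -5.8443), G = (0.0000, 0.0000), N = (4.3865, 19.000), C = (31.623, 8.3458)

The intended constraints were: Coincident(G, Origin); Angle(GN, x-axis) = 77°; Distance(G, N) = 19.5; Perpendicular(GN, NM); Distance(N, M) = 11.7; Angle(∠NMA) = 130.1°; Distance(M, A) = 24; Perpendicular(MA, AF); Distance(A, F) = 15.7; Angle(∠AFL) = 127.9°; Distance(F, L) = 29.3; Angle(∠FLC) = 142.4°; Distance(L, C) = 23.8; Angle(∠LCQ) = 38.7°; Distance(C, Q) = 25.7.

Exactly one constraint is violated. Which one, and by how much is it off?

Distance(C, Q) = 25.7 — off by 7.40.

G = (0.00, 0.00) ✓; GN at 77.00° ✓; |GN| = 19.50 ✓; ∠(GN, NM) = 90.00° ✓; |NM| = 11.70 ✓; ∠NMA = 130.1° ✓; |MA| = 24.00 ✓; ∠(MA, AF) = 90.00° ✓; |AF| = 15.70 ✓; ∠AFL = 127.9° ✓; |FL| = 29.30 ✓; ∠FLC = 142.4° ✓; |LC| = 23.80 ✓; ∠LCQ = 38.70° ✓; |CQ| = 33.10 ✗.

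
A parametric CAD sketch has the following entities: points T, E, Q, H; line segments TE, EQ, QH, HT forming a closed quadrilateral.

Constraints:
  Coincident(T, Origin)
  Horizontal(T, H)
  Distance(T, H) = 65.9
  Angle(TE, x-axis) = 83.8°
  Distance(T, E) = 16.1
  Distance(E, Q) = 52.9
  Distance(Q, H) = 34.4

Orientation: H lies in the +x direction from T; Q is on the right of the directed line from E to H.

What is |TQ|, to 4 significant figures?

44.57

Checks: |EQ| = 52.90 ✓; |QH| = 34.40 ✓.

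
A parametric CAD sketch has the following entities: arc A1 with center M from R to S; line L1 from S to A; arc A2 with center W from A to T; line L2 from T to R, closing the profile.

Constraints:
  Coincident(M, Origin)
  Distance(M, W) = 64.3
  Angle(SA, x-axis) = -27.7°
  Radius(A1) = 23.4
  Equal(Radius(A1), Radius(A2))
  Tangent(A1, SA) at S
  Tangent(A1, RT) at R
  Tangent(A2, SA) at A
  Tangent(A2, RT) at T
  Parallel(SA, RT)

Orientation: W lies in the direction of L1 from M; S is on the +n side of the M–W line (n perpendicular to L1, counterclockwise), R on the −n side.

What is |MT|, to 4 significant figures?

68.43

The slot axis is L1's direction at -27.7°, so u = (cos -27.7°, sin -27.7°) = (0.8854, -0.4648) and n = (−sin -27.7°, cos -27.7°) = (0.4648, 0.8854). M is at the origin and W lies 64.3 along u from M, so W = 64.3·u = (56.93, -29.89). Tangency of A1 to both parallel lines with radius 23.4 puts S and R at M ± 23.4·n: S = (10.88, 20.72), R = (-10.88, -20.72). Equal radii place A and T the same way about W: A = W + 23.4·n = (67.81, -9.171), T = W − 23.4·n = (46.05, -50.61). Then |MT| = |T − M| = 68.43.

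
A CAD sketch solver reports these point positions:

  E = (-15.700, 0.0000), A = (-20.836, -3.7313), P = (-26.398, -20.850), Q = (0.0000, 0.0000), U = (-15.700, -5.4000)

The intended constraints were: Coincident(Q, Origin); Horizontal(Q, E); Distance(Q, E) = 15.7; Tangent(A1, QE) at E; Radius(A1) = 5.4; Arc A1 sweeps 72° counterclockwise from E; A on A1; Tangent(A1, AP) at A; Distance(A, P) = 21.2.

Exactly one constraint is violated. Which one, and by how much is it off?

Distance(A, P) = 21.2 — off by 3.20.

Q = (0.00, 0.00) ✓; Q.y = 0.00, E.y = 0.00 ✓; |QE| = 15.70 ✓; ∠(UE, EQ) = 90.00° ✓; |UE| = 5.400 ✓; bearing(U→A) − bearing(U→E) = 72.00° ✓; |UA| = 5.400 ✓; ∠(UA, AP) = 90.00° ✓; |AP| = 18.00 ✗.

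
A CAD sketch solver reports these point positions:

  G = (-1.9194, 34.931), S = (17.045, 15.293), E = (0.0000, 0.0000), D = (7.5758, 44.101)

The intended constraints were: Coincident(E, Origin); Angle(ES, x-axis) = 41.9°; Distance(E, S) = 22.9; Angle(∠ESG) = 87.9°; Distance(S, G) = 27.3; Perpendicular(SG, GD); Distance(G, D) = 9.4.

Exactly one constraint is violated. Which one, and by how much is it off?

Distance(G, D) = 9.4 — off by 3.80.

E = (0.00, 0.00) ✓; ES at 41.90° ✓; |ES| = 22.90 ✓; ∠ESG = 87.90° ✓; |SG| = 27.30 ✓; ∠(SG, GD) = 90.00° ✓; |GD| = 13.20 ✗.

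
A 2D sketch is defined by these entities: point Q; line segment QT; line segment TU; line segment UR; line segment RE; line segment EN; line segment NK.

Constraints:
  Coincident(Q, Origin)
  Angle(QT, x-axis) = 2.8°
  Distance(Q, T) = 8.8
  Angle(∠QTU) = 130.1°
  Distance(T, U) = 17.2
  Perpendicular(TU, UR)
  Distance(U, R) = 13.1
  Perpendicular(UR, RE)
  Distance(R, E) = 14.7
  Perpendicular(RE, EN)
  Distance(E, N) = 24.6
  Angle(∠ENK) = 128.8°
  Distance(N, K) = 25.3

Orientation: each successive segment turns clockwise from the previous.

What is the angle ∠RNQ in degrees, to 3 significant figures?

55.0°

UR ⟂ RE, so RE runs at 133°; with |RE| = 14.7, E = (0.895, -10.3). The perpendicularity gives EN at right angles to RE, so EN runs at 42.9°; with |EN| = 24.6, N = (18.9, 6.43). Then cos ∠RNQ = NR·NQ / (|NR||NQ|), giving 55.0°.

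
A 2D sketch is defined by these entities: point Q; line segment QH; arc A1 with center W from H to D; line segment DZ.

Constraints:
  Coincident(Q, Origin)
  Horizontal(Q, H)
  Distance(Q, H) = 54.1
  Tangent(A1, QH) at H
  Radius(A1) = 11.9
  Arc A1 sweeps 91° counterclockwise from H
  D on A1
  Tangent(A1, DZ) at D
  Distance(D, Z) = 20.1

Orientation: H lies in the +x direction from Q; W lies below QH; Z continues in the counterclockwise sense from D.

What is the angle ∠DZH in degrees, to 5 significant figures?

20.726°

Q is at the origin; Q and H share the same y with |QH| = 54.1 and H on the +x side, so H = (54.100, 0.0000). Since A1 is tangent to QH there, WH ⟂ QH, so W = H + (0, -11.9) = (54.100, -11.900). On A1, H sits at bearing 90° from W; a 91° counterclockwise sweep puts D at bearing 181°, so D = W + 11.9·(cos 181°, sin 181°) = (42.202, -12.108). A1 meets DZ tangentially, so WD is at right angles to DZ, so DZ runs along (−sin 181°, cos 181°); with |DZ| = 20.1, Z = (42.553, -32.205). Then cos ∠DZH = ZD·ZH / (|ZD||ZH|), giving 20.726°.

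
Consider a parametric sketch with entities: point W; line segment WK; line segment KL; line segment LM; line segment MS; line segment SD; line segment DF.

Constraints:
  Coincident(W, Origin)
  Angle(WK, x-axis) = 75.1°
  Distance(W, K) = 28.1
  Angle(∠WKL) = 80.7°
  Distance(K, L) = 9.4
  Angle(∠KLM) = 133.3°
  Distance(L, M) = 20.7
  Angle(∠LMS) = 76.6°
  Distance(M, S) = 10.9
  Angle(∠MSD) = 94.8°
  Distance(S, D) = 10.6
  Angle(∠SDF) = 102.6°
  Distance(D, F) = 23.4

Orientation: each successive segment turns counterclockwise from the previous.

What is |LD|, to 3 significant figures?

11.9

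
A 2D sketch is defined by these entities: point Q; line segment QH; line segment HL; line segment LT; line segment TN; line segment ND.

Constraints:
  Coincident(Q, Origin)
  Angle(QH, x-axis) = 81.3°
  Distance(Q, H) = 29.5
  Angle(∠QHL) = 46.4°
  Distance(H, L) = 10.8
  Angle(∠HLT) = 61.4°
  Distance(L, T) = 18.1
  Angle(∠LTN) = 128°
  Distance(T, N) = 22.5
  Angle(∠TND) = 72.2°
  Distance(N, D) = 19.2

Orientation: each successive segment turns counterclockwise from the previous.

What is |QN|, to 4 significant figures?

40.45

∠HLT = 61.4° gives LT at -26.50° from the x-axis; with |LT| = 18.1, T = (11.80, 14.91). ∠LTN = 128.0° gives TN at 25.50° from the x-axis; with |TN| = 22.5, N = (32.11, 24.59). Then |QN| = |N − Q| = 40.45.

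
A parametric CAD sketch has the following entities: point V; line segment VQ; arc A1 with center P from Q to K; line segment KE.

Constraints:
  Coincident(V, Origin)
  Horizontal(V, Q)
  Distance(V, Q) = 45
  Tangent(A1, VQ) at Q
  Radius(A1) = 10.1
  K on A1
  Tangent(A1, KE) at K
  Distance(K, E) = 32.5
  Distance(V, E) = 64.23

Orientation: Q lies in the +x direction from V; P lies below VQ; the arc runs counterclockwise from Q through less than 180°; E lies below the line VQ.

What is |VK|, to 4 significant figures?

38.02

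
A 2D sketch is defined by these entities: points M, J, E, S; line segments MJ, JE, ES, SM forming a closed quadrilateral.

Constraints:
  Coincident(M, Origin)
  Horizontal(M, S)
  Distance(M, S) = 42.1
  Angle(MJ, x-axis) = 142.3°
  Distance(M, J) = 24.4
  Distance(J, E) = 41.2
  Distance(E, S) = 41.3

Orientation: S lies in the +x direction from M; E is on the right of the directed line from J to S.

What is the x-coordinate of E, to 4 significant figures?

5.072

Checks: |JE| = 41.20 ✓; |ES| = 41.30 ✓.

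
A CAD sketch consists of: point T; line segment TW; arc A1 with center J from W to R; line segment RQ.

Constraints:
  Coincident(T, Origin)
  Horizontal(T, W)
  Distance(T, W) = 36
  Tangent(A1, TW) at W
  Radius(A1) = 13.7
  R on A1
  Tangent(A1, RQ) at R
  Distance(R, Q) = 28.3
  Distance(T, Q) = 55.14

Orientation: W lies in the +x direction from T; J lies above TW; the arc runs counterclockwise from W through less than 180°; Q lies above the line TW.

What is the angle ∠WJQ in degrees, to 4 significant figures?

172.7°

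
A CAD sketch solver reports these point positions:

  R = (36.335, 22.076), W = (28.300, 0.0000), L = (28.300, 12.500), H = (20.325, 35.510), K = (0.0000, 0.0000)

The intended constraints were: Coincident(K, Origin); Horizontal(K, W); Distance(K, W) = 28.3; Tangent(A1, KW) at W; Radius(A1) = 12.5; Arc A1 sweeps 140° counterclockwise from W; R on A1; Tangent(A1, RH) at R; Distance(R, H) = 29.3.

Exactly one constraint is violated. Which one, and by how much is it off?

Distance(R, H) = 29.3 — off by 8.40.

K = (0.00, 0.00) ✓; K.y = 0.00, W.y = 0.00 ✓; |KW| = 28.30 ✓; ∠(LW, WK) = 90.00° ✓; |LW| = 12.50 ✓; bearing(L→R) − bearing(L→W) = 140.0° ✓; |LR| = 12.50 ✓; ∠(LR, RH) = 90.00° ✓; |RH| = 20.90 ✗.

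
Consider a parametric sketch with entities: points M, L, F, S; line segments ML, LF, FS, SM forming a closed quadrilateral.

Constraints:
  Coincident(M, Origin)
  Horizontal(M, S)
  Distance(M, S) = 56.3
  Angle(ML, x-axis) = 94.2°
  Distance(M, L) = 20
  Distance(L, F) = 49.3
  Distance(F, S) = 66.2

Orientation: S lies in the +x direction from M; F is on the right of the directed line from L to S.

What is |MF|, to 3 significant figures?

29.5

M is at the origin; M and S share the same y with |MS| = 56.3 and S in +x, so S = (56.3, 0). ML runs at 94.2° with |ML| = 20.0, so L = (-1.46, 19.9). F is determined by |LF| = 49.3 and |FS| = 66.2 together: it lies at the intersection of circle(L, 49.3) and circle(S, 66.2). With |LS| = 61.1, the foot of the radical line on LS is 14.6 from L and the perpendicular offset is √(49.3² − 14.6²) = 47.1. Taking the right-of-LS solution: F = (-3.05, -29.3).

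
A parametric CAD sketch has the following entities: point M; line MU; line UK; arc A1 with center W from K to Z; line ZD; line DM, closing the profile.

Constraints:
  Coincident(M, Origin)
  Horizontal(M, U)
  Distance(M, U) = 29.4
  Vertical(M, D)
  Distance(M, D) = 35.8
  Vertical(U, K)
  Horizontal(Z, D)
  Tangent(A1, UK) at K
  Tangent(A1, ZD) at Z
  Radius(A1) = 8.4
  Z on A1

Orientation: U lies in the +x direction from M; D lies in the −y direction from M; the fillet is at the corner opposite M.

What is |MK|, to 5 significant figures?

40.189

M is at the origin; M and U share the same y with |MU| = 29.4 and U on the +x side, so U = (29.400, 0.0000). M and D share the same x with |MD| = 35.8 and D on the −y side, so D = (0.0000, -35.800). The virtual corner opposite M is at (29.400, -35.800). Since A1 is tangent to UK there, WK ⟂ UK and since A1 is tangent to ZD there, WZ ⟂ ZD, with radius 8.4, so the center W sits 8.4 in from both sides at W = (21.000, -27.400). That places the tangent points at K = (29.400, -27.400) on UK and Z = (21.000, -35.800) on ZD. Then |MK| = |K − M| = 40.189.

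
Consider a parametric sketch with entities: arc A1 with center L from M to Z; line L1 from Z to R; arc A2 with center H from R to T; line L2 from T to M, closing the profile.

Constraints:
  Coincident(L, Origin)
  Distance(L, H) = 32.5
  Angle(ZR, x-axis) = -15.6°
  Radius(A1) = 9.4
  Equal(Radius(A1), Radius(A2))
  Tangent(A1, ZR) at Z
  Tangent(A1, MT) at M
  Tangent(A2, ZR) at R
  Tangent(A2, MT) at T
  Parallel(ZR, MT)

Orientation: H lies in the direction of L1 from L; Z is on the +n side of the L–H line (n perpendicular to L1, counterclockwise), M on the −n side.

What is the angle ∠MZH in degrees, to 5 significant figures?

73.869°

L is at the origin and H lies 32.5 along u from L, so H = 32.5·u = (31.303, -8.7399). Tangency of A1 to both parallel lines with radius 9.4 puts Z and M at L ± 9.4·n: Z = (2.5278, 9.0537), M = (-2.5278, -9.0537). Then cos ∠MZH = ZM·ZH / (|ZM||ZH|), giving 73.869°.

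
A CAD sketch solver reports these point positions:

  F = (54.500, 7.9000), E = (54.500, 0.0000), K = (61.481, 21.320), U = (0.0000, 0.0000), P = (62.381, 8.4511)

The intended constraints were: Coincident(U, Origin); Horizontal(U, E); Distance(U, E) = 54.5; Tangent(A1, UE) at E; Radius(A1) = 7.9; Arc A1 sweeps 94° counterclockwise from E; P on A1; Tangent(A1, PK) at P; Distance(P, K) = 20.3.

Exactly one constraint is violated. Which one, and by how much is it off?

Distance(P, K) = 20.3 — off by 7.40.

U = (0.00, 0.00) ✓; U.y = 0.00, E.y = 0.00 ✓; |UE| = 54.50 ✓; ∠(FE, EU) = 90.00° ✓; |FE| = 7.900 ✓; bearing(F→P) − bearing(F→E) = 94.00° ✓; |FP| = 7.900 ✓; ∠(FP, PK) = 90.00° ✓; |PK| = 12.90 ✗.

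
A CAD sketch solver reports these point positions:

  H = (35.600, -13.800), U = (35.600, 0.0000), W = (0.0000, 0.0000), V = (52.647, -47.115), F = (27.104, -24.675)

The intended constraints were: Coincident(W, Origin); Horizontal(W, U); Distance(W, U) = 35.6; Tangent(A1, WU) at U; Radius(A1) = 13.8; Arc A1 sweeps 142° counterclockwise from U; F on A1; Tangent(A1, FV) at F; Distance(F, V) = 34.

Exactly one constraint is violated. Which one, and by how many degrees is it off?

Tangent(A1, FV) at F — off by 3.30°.

W = (0.00, 0.00) ✓; W.y = 0.00, U.y = 0.00 ✓; |WU| = 35.60 ✓; ∠(HU, UW) = 90.00° ✓; |HU| = 13.80 ✓; bearing(H→F) − bearing(H→U) = 142.0° ✓; |HF| = 13.80 ✓; ∠(HF, FV) = 93.30° ✗; |FV| = 34.00 ✓.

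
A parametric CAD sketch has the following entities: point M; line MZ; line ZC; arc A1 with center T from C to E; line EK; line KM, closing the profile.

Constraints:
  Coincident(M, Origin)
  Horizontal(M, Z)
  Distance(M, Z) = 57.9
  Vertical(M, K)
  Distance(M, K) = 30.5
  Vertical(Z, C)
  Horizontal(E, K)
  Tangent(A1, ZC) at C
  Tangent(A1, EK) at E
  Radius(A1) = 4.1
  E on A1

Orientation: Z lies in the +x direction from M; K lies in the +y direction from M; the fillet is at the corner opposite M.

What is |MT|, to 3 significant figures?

59.9

M is at the origin; MZ is horizontal with |MZ| = 57.9 and Z on the +x side, so Z = (57.9, 0.00). M and K share the same x with |MK| = 30.5 and K on the +y side, so K = (0.00, 30.5). The virtual corner opposite M is at (57.9, 30.5). Tangency of A1 to ZC means the radius TC is perpendicular to ZC and the tangent condition forces TE to be normal to EK, with radius 4.1, so the center T sits 4.1 in from both sides at T = (53.8, 26.4). Then |MT| = |T − M| = 59.9.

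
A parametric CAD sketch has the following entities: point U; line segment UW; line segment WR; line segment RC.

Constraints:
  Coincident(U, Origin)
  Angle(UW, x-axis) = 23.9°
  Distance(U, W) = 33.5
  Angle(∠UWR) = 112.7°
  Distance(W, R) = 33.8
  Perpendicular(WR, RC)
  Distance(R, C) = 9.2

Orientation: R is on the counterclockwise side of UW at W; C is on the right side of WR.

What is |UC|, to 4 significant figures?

61.58

U is at the origin; UW runs at 23.9° with length 33.5, so W = 33.5·(cos 23.9°, sin 23.9°) = (30.63, 13.57). ∠UWR = 112.7°, so WR runs at 23.9° + (180° − 112.7°) = 91.20° from the x-axis; with |WR| = 33.8, R = W + 33.8·(cos 91.20°, sin 91.20°) = (29.92, 47.36). The perpendicularity gives RC at right angles to WR; with |RC| = 9.2 on the right of WR, C = R + 9.2·(0.9998, 0.02094) = (39.12, 47.56). Then |UC| = |C − U| = 61.58.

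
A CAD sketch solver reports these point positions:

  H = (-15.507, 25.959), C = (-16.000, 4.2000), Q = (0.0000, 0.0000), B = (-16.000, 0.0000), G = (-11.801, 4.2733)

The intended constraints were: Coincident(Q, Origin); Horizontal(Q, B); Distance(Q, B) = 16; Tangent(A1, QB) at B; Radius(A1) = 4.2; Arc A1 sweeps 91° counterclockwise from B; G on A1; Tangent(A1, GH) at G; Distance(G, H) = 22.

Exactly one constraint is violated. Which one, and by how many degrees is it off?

Tangent(A1, GH) at G — off by 8.70°.

Q = (0.00, 0.00) ✓; Q.y = 0.00, B.y = 0.00 ✓; |QB| = 16.00 ✓; ∠(CB, BQ) = 90.00° ✓; |CB| = 4.200 ✓; bearing(C→G) − bearing(C→B) = 91.00° ✓; |CG| = 4.200 ✓; ∠(CG, GH) = 81.30° ✗; |GH| = 22.00 ✓.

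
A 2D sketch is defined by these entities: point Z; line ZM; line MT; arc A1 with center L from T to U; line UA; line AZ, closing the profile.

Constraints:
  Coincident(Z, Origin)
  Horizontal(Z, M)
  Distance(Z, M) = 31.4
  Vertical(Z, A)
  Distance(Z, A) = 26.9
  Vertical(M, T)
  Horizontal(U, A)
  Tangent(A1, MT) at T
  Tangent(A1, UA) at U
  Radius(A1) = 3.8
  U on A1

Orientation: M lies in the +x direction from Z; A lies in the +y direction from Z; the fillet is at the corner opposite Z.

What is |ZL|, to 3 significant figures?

36.0

Z is at the origin; Z and M share the same y with |ZM| = 31.4 and M on the +x side, so M = (31.4, 0.00). Z and A share the same x with |ZA| = 26.9 and A on the +y side, so A = (0.00, 26.9). The virtual corner opposite Z is at (31.4, 26.9). Tangency of A1 to MT means the radius LT is perpendicular to MT and A1 meets UA tangentially, so LU is at right angles to UA, with radius 3.8, so the center L sits 3.8 in from both sides at L = (27.6, 23.1). Then |ZL| = |L − Z| = 36.0.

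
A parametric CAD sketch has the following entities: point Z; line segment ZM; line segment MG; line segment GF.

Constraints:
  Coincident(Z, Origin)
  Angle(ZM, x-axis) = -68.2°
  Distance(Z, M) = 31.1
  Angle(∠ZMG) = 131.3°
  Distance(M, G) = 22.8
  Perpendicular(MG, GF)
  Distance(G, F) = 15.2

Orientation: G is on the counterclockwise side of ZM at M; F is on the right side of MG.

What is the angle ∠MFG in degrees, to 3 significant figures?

56.3°

∠ZMG = 131.3°, so MG runs at -68.2° + (180° − 131.3°) = -19.5° from the x-axis; with |MG| = 22.8, G = M + 22.8·(cos -19.5°, sin -19.5°) = (33.0, -36.5). MG ⟂ GF; with |GF| = 15.2 on the right of MG, F = G + 15.2·(-0.334, -0.943) = (28.0, -50.8). Then cos ∠MFG = FM·FG / (|FM||FG|), giving 56.3°.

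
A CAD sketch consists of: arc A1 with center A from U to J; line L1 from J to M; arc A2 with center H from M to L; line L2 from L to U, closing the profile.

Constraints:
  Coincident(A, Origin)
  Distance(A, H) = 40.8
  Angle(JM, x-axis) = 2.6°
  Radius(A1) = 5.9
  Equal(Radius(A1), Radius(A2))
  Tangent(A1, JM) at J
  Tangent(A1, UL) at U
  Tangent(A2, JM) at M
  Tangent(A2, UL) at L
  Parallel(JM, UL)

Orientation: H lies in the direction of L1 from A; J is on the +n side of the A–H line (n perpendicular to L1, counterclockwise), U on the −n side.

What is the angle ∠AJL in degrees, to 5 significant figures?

73.869°

Tangency of A1 to both parallel lines with radius 5.9 puts J and U at A ± 5.9·n: J = (-0.26764, 5.8939), U = (0.26764, -5.8939). Equal radii place M and L the same way about H: M = H + 5.9·n = (40.490, 7.7447), L = H − 5.9·n = (41.026, -4.0431). Then cos ∠AJL = JA·JL / (|JA||JL|), giving 73.869°.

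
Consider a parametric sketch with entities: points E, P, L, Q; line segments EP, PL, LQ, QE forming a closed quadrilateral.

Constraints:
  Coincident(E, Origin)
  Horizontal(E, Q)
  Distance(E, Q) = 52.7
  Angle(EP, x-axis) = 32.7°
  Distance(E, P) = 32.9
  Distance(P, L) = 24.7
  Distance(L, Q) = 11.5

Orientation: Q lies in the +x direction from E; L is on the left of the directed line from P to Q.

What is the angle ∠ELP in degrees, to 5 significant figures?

27.364°

Checks: |PL| = 24.70 ✓; |LQ| = 11.50 ✓.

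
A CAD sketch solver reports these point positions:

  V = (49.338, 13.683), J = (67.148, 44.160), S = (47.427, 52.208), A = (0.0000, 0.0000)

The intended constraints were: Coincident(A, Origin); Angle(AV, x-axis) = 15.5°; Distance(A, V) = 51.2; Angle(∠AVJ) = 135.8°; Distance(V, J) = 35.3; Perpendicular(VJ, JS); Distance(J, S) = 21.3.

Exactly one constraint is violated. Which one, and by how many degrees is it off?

Perpendicular(VJ, JS) — off by 8.10°.

A = (0.00, 0.00) ✓; AV at 15.50° ✓; |AV| = 51.20 ✓; ∠AVJ = 135.8° ✓; |VJ| = 35.30 ✓; ∠(VJ, JS) = 98.10° ✗; |JS| = 21.30 ✓.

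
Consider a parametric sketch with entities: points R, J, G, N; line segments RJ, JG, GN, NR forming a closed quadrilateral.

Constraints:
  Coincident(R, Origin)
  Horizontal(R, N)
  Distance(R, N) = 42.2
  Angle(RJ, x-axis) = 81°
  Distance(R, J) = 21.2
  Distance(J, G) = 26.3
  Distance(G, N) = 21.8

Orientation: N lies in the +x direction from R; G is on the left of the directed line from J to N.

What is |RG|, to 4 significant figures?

34.30

Checks: |JG| = 26.30 ✓; |GN| = 21.80 ✓.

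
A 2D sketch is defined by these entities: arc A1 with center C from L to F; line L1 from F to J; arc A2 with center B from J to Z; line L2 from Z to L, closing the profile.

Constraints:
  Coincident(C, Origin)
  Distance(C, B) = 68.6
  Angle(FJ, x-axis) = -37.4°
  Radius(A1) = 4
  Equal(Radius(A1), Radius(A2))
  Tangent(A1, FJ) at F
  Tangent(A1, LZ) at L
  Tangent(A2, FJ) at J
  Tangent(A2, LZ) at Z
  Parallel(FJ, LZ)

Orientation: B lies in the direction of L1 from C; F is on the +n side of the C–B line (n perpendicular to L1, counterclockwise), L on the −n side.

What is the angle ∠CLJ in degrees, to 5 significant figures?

83.348°

Tangency of A1 to both parallel lines with radius 4.0 puts F and L at C ± 4.0·n: F = (2.4295, 3.1777), L = (-2.4295, -3.1777). Equal radii place J and Z the same way about B: J = B + 4.0·n = (56.926, -38.488), Z = B − 4.0·n = (52.067, -44.844). Then cos ∠CLJ = LC·LJ / (|LC||LJ|), giving 83.348°.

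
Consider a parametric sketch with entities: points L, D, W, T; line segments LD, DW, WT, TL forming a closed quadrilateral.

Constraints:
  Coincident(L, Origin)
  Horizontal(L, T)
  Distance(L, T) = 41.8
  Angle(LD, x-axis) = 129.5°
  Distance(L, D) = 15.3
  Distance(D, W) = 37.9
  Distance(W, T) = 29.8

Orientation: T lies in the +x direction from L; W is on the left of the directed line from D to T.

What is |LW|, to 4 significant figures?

35.97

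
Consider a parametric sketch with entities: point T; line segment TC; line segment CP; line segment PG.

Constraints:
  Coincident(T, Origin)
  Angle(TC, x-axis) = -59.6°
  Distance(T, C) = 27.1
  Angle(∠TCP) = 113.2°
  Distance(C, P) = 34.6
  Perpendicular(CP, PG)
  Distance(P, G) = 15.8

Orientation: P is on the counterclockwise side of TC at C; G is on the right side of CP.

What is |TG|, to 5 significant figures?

60.886

∠TCP = 113.2°, so CP runs at -59.6° + (180° − 113.2°) = 7.2000° from the x-axis; with |CP| = 34.6, P = C + 34.6·(cos 7.2000°, sin 7.2000°) = (48.041, -19.038). CP ⟂ PG; with |PG| = 15.8 on the right of CP, G = P + 15.8·(0.12533, -0.99211) = (50.021, -34.713). Then |TG| = |G − T| = 60.886.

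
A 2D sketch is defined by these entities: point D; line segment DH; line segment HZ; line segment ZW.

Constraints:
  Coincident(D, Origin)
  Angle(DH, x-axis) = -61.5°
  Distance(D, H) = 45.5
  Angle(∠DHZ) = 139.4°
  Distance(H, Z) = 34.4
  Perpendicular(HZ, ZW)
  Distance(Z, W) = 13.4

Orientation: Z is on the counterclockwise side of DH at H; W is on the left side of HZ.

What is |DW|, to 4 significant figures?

70.83

D is at the origin; DH runs at -61.5° with length 45.5, so H = 45.5·(cos -61.5°, sin -61.5°) = (21.71, -39.99). ∠DHZ = 139.4°, so HZ runs at -61.5° + (180° − 139.4°) = -20.90° from the x-axis; with |HZ| = 34.4, Z = H + 34.4·(cos -20.90°, sin -20.90°) = (53.85, -52.26). The perpendicularity gives ZW at right angles to HZ; with |ZW| = 13.4 on the left of HZ, W = Z + 13.4·(0.3567, 0.9342) = (58.63, -39.74). Then |DW| = |W − D| = 70.83.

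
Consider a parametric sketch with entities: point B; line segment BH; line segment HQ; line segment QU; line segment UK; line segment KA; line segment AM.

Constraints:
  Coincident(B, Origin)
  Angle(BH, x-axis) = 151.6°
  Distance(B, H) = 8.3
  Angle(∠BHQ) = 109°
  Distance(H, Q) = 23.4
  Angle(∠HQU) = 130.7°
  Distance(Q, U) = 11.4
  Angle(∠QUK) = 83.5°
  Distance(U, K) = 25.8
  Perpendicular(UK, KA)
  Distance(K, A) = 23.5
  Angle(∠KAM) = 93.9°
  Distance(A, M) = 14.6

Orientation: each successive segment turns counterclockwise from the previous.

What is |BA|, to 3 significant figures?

4.26

∠QUK = 83.5° gives UK at 8.40° from the x-axis; with |UK| = 25.8, K = (1.38, -19.5). UK is perpendicular to KA, so KA runs at 98.4°; with |KA| = 23.5, A = (-2.06, 3.73). Then |BA| = |A − B| = 4.26.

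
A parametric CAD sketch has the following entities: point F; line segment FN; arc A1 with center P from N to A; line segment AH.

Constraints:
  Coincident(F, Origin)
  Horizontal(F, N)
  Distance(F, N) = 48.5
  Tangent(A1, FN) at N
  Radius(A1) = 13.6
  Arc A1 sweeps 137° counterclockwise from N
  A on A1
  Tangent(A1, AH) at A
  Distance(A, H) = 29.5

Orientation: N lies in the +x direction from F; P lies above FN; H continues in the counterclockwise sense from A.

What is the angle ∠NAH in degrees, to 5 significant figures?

111.50°

F is at the origin; FN is horizontal with |FN| = 48.5 and N on the +x side, so N = (48.500, 0.0000). A1 meets FN tangentially, so PN is at right angles to FN, so P = N + (0, 13.6) = (48.500, 13.600). On A1, N sits at bearing -90° from P; a 137° counterclockwise sweep puts A at bearing 47°, so A = P + 13.6·(cos 47°, sin 47°) = (57.775, 23.546). A1 meets AH tangentially, so PA is at right angles to AH, so AH runs along (−sin 47°, cos 47°); with |AH| = 29.5, H = (36.200, 43.665). Then cos ∠NAH = AN·AH / (|AN||AH|), giving 111.50°.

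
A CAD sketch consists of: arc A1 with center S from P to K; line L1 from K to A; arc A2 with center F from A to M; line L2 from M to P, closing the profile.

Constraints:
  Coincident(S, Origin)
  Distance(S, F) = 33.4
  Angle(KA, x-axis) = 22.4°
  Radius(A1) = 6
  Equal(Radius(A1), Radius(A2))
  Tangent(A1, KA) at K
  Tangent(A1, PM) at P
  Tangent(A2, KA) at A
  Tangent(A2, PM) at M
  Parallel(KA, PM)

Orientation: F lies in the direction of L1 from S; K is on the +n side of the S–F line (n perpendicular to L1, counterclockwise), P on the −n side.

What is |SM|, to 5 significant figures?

33.935

The slot axis is L1's direction at 22.4°, so u = (cos 22.4°, sin 22.4°) = (0.92455, 0.38107) and n = (−sin 22.4°, cos 22.4°) = (-0.38107, 0.92455). S is at the origin and F lies 33.4 along u from S, so F = 33.4·u = (30.880, 12.728). Tangency of A1 to both parallel lines with radius 6.0 puts K and P at S ± 6.0·n: K = (-2.2864, 5.5473), P = (2.2864, -5.5473). Equal radii place A and M the same way about F: A = F + 6.0·n = (28.593, 18.275), M = F − 6.0·n = (33.166, 7.1805). Then |SM| = |M − S| = 33.935.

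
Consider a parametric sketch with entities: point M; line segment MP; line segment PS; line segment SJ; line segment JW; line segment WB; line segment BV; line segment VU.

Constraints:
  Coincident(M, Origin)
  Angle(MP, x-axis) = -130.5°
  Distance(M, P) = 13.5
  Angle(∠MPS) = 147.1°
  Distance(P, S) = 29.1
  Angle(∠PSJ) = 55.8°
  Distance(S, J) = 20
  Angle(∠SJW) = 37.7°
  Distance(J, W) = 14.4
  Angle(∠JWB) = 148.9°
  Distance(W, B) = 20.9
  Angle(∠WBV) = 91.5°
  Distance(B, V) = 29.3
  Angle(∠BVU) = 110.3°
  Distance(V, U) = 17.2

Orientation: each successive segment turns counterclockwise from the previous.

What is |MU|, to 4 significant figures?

62.89

M is at the origin; MP runs at -130.5° with length 13.5, so P = (-8.768, -10.27). ∠MPS = 147.1° gives PS at -97.60° from the x-axis; with |PS| = 29.1, S = (-12.62, -39.11). ∠PSJ = 55.8° gives SJ at 26.60° from the x-axis; with |SJ| = 20.0, J = (5.267, -30.15). ∠SJW = 37.7° gives JW at 168.9° from the x-axis; with |JW| = 14.4, W = (-8.864, -27.38). ∠JWB = 148.9° gives WB at -160.0° from the x-axis; with |WB| = 20.9, B = (-28.50, -34.53). ∠WBV = 91.5° gives BV at -71.50° from the x-axis; with |BV| = 29.3, V = (-19.21, -62.32). ∠BVU = 110.3° gives VU at -1.800° from the x-axis; with |VU| = 17.2, U = (-2.015, -62.86). Then |MU| = |U − M| = 62.89.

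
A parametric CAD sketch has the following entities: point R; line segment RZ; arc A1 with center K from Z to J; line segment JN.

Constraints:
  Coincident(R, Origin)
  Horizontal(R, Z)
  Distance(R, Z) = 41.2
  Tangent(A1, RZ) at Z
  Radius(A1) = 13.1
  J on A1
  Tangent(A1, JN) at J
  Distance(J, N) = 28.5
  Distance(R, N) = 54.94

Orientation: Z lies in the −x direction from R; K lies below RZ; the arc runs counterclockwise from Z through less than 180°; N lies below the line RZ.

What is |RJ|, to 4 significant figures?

55.65

Checks: |KJ| = 13.10 ✓; ∠(KJ, JN) = 90.00° ✓; |JN| = 28.50 ✓; |RN| = 54.94 ✓.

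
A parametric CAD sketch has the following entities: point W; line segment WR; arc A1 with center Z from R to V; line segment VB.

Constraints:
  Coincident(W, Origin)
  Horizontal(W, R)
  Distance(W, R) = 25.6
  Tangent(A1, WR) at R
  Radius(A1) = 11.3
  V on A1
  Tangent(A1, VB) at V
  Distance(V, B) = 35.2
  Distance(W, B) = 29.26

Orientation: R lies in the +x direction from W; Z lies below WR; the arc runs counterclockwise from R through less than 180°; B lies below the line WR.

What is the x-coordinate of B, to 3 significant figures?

-7.20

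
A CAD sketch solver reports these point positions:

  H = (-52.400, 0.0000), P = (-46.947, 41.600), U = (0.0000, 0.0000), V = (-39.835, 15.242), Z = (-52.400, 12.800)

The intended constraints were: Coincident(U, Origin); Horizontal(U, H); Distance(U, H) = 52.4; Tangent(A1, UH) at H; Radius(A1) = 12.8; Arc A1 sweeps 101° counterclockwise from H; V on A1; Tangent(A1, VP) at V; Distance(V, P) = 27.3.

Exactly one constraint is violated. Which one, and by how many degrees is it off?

Tangent(A1, VP) at V — off by 4.10°.

U = (0.00, 0.00) ✓; U.y = 0.00, H.y = 0.00 ✓; |UH| = 52.40 ✓; ∠(ZH, HU) = 90.00° ✓; |ZH| = 12.80 ✓; bearing(Z→V) − bearing(Z→H) = 101.0° ✓; |ZV| = 12.80 ✓; ∠(ZV, VP) = 85.90° ✗; |VP| = 27.30 ✓.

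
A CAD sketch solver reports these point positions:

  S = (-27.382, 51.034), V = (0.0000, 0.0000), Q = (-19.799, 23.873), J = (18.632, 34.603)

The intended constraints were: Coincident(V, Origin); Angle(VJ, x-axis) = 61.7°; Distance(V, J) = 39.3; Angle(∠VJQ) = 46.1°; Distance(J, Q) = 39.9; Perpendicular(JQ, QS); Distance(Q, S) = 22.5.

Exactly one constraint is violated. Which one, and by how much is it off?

Distance(Q, S) = 22.5 — off by 5.70.

V = (0.00, 0.00) ✓; VJ at 61.70° ✓; |VJ| = 39.30 ✓; ∠VJQ = 46.10° ✓; |JQ| = 39.90 ✓; ∠(JQ, QS) = 90.00° ✓; |QS| = 28.20 ✗.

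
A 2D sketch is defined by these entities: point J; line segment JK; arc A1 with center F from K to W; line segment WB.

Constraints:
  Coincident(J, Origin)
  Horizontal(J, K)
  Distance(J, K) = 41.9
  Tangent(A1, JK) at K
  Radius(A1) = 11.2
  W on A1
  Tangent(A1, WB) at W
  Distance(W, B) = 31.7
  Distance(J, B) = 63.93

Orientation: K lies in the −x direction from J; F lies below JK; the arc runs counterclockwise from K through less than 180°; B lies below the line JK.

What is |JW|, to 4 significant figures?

54.56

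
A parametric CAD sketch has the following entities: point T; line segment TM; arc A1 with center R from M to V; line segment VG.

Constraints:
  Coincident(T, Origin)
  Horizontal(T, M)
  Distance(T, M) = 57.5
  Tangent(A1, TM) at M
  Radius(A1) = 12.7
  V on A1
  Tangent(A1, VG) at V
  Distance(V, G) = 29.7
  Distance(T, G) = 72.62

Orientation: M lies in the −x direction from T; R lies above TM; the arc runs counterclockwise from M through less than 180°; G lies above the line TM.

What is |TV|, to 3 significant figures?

49.0

Checks: |RV| = 12.70 ✓; ∠(RV, VG) = 90.00° ✓; |VG| = 29.70 ✓; |TG| = 72.62 ✓.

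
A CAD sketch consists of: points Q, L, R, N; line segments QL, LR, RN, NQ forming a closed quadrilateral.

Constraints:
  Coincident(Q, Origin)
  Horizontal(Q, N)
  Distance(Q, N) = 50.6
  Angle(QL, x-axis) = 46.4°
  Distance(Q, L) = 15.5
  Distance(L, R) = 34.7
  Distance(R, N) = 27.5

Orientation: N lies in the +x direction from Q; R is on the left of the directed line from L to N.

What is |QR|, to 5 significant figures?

49.486

Q is at the origin; Q and N share the same y with |QN| = 50.6 and N in +x, so N = (50.6, 0). QL runs at 46.4° with |QL| = 15.5, so L = (10.689, 11.225). R is determined by |LR| = 34.7 and |RN| = 27.5 together: it lies at the intersection of circle(L, 34.7) and circle(N, 27.5). With |LN| = 41.459, the foot of the radical line on LN is 26.131 from L and the perpendicular offset is √(34.7² − 26.131²) = 22.832. Taking the left-of-LN solution: R = (42.025, 26.129).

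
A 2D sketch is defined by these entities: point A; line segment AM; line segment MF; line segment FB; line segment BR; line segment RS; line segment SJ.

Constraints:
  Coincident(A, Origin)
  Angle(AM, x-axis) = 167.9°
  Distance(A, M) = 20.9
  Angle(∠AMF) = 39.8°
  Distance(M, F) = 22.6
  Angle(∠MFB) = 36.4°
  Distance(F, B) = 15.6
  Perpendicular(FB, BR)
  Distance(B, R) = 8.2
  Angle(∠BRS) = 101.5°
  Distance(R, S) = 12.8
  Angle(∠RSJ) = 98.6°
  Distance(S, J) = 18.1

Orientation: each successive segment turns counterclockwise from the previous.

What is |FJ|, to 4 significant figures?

7.001

A is at the origin; AM runs at 167.9° with length 20.9, so M = (-20.44, 4.381). ∠AMF = 39.8° gives MF at -51.90° from the x-axis; with |MF| = 22.6, F = (-6.491, -13.40). ∠MFB = 36.4° gives FB at 91.70° from the x-axis; with |FB| = 15.6, B = (-6.953, 2.189). The perpendicularity gives BR at right angles to FB, so BR runs at -178.3°; with |BR| = 8.2, R = (-15.15, 1.946). ∠BRS = 101.5° gives RS at -99.80° from the x-axis; with |RS| = 12.8, S = (-17.33, -10.67). ∠RSJ = 98.6° gives SJ at -18.40° from the x-axis; with |SJ| = 18.1, J = (-0.1539, -16.38). Then |FJ| = |J − F| = 7.001.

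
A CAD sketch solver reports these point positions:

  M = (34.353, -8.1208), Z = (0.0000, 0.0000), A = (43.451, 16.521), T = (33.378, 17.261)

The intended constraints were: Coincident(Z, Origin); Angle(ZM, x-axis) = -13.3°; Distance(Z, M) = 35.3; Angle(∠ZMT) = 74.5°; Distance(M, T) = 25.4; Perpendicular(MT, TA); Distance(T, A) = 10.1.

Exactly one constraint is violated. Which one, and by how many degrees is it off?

Perpendicular(MT, TA) — off by 6.40°.

Z = (0.00, 0.00) ✓; ZM at -13.30° ✓; |ZM| = 35.30 ✓; ∠ZMT = 74.50° ✓; |MT| = 25.40 ✓; ∠(MT, TA) = 96.40° ✗; |TA| = 10.10 ✓.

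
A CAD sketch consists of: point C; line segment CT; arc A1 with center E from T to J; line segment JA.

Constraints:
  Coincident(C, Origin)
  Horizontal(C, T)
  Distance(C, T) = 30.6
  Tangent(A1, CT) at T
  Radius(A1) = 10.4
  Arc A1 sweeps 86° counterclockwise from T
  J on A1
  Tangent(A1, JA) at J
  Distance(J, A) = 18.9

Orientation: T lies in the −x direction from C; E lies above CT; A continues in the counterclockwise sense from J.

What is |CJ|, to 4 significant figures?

22.42

Tangency of A1 to CT means the radius ET is perpendicular to CT, so E = T + (0, 10.4) = (-30.60, 10.40). On A1, T sits at bearing -90° from E; an 86° counterclockwise sweep puts J at bearing -4°, so J = E + 10.4·(cos -4°, sin -4°) = (-20.23, 9.675). Then |CJ| = |J − C| = 22.42.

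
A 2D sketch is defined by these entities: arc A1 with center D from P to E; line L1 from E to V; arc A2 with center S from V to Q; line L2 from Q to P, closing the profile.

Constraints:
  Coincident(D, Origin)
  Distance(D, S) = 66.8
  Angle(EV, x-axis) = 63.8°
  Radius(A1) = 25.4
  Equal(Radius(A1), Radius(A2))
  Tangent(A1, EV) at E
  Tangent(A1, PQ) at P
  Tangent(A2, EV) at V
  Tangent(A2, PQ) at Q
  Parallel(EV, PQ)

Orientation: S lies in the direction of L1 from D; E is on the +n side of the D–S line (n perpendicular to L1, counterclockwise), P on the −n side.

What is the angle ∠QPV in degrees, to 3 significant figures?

37.3°

The slot axis is L1's direction at 63.8°, so u = (cos 63.8°, sin 63.8°) = (0.442, 0.897) and n = (−sin 63.8°, cos 63.8°) = (-0.897, 0.442). D is at the origin and S lies 66.8 along u from D, so S = 66.8·u = (29.5, 59.9). Tangency of A1 to both parallel lines with radius 25.4 puts E and P at D ± 25.4·n: E = (-22.8, 11.2), P = (22.8, -11.2). Equal radii place V and Q the same way about S: V = S + 25.4·n = (6.70, 71.2), Q = S − 25.4·n = (52.3, 48.7). Then cos ∠QPV = PQ·PV / (|PQ||PV|), giving 37.3°.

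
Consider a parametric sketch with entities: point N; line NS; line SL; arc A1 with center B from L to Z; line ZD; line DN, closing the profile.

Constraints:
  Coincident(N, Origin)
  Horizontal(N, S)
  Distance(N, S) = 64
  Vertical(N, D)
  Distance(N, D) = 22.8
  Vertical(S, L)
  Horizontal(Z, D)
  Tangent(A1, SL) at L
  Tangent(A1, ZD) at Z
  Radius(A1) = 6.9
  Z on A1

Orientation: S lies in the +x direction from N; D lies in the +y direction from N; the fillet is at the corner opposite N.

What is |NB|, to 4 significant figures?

59.27

N is at the origin; N and S share the same y with |NS| = 64.0 and S on the +x side, so S = (64.00, 0.000). ND is vertical with |ND| = 22.8 and D on the +y side, so D = (0.000, 22.80). The virtual corner opposite N is at (64.00, 22.80). The tangent condition forces BL to be normal to SL and A1 meets ZD tangentially, so BZ is at right angles to ZD, with radius 6.9, so the center B sits 6.9 in from both sides at B = (57.10, 15.90). Then |NB| = |B − N| = 59.27.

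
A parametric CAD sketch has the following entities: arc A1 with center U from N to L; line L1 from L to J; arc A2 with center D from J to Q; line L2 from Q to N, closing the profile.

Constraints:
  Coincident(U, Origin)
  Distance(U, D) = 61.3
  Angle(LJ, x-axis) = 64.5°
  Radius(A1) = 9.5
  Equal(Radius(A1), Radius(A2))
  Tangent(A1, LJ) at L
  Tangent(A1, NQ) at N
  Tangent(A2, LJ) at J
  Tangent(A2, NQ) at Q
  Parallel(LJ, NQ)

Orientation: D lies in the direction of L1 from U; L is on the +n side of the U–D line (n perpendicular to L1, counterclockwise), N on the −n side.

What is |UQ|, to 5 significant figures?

62.032

The slot axis is L1's direction at 64.5°, so u = (cos 64.5°, sin 64.5°) = (0.43051, 0.90259) and n = (−sin 64.5°, cos 64.5°) = (-0.90259, 0.43051). U is at the origin and D lies 61.3 along u from U, so D = 61.3·u = (26.390, 55.328). Tangency of A1 to both parallel lines with radius 9.5 puts L and N at U ± 9.5·n: L = (-8.5746, 4.0899), N = (8.5746, -4.0899). Equal radii place J and Q the same way about D: J = D + 9.5·n = (17.816, 59.418), Q = D − 9.5·n = (34.965, 51.239). Then |UQ| = |Q − U| = 62.032.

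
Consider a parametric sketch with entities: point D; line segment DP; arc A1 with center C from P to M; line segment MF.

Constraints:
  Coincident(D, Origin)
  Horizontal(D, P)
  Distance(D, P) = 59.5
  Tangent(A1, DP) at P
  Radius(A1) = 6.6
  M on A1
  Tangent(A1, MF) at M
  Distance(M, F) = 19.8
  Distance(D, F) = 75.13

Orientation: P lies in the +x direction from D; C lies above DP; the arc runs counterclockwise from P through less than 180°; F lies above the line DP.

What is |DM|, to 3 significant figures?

66.0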